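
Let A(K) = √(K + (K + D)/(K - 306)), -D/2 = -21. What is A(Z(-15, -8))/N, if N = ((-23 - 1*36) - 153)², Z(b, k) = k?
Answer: I*√199861/7056208 ≈ 6.3357e-5*I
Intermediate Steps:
D = 42 (D = -2*(-21) = 42)
A(K) = √(K + (42 + K)/(-306 + K)) (A(K) = √(K + (K + 42)/(K - 306)) = √(K + (42 + K)/(-306 + K)))
N = 44944 (N = ((-23 - 36) - 153)² = (-59 - 153)² = (-212)² = 44944)
A(Z(-15, -8))/N = √((42 - 8 - 8*(-306 - 8))/(-306 - 8))/44944 = √((42 - 8 - 8*(-314))/(-314))*(1/44944) = √(-(42 - 8 + 2512)/314)*(1/44944) = √(-1/314*2546)*(1/44944) = √(-1273/157)*(1/44944) = (I*√199861/157)*(1/44944) = I*√199861/7056208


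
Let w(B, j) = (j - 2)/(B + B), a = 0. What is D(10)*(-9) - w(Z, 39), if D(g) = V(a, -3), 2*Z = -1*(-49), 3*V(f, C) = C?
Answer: 404/49 ≈ 8.2449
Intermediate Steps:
V(f, C) = C/3
Z = 49/2 (Z = (-1*(-49))/2 = (½)*49 = 49/2 ≈ 24.500)
D(g) = -1 (D(g) = (⅓)*(-3) = -1)
w(B, j) = (-2 + j)/(2*B) (w(B, j) = (-2 + j)/((2*B)) = (-2 + j)*(1/(2*B)) = (-2 + j)/(2*B))
D(10)*(-9) - w(Z, 39) = -1*(-9) - (-2 + 39)/(2*49/2) = 9 - 2*37/(2*49) = 9 - 1*37/49 = 9 - 37/49 = 404/49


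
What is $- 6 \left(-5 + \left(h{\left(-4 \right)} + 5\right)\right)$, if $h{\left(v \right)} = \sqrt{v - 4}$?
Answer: $- 12 i \sqrt{2} \approx - 16.971 i$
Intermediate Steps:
$h{\left(v \right)} = \sqrt{-4 + v}$
$- 6 \left(-5 + \left(h{\left(-4 \right)} + 5\right)\right) = - 6 \left(-5 + \left(\sqrt{-4 - 4} + 5\right)\right) = - 6 \left(-5 + \left(\sqrt{-8} + 5\right)\right) = - 6 \left(-5 + \left(2 i \sqrt{2} + 5\right)\right) = - 6 \left(-5 + \left(5 + 2 i \sqrt{2}\right)\right) = - 6 \cdot 2 i \sqrt{2} = - 12 i \sqrt{2}$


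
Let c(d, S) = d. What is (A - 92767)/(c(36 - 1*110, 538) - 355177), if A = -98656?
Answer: 191423/355251 ≈ 0.53884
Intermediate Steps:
(A - 92767)/(c(36 - 1*110, 538) - 355177) = (-98656 - 92767)/((36 - 1*110) - 355177) = -191423/((36 - 110) - 355177) = -191423/(-74 - 355177) = -191423/(-355251) = -191423*(-1/355251) = 191423/355251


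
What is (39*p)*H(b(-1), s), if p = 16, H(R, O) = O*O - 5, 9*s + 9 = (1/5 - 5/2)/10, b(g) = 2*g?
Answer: -41574923/16875 ≈ -2463.7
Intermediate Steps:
s = -923/900 (s = -1 + ((1/5 - 5/2)/10)/9 = -1 + ((1*(⅕) - 5*½)*(⅒))/9 = -1 + ((⅕ - 5/2)*(⅒))/9 = -1 + (-23/10*⅒)/9 = -1 + (⅑)*(-23/100) = -1 - 23/900 = -923/900 ≈ -1.0256)
H(R, O) = -5 + O² (H(R, O) = O² - 5 = -5 + O²)
(39*p)*H(b(-1), s) = (39*16)*(-5 + (-923/900)²) = 624*(-5 + 851929/810000) = 624*(-3198071/810000) = -41574923/16875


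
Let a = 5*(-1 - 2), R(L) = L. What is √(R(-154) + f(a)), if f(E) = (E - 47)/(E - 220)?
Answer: 4*I*√530630/235 ≈ 12.399*I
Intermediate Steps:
a = -15 (a = 5*(-3) = -15)
f(E) = (-47 + E)/(-220 + E)
√(R(-154) + f(a)) = √(-154 + (-47 - 15)/(-220 - 15)) = √(-154 - 62/(-235)) = √(-154 - 1/235*(-62)) = √(-154 + 62/235) = √(-36128/235) = 4*I*√530630/235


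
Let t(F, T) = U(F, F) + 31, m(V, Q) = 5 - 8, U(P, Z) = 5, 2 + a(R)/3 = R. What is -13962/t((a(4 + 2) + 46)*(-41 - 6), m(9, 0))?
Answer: -2327/6 ≈ -387.83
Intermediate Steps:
a(R) = -6 + 3*R
m(V, Q) = -3
t(F, T) = 36 (t(F, T) = 5 + 31 = 36)
-13962/t((a(4 + 2) + 46)*(-41 - 6), m(9, 0)) = -13962/36 = -13962*1/36 = -2327/6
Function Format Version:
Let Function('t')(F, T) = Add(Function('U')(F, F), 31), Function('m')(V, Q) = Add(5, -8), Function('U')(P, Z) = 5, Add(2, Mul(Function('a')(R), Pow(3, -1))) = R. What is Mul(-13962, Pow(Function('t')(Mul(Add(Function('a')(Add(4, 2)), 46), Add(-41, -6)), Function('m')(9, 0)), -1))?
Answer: Rational(-2327, 6) ≈ -387.83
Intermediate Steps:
Function('a')(R) = Add(-6, Mul(3, R))
Function('m')(V, Q) = -3
Function('t')(F, T) = 36 (Function('t')(F, T) = Add(5, 31) = 36)
Mul(-13962, Pow(Function('t')(Mul(Add(Function('a')(Add(4, 2)), 46), Add(-41, -6)), Function('m')(9, 0)), -1)) = Mul(-13962, Pow(36, -1)) = Mul(-13962, Rational(1, 36)) = Rational(-2327, 6)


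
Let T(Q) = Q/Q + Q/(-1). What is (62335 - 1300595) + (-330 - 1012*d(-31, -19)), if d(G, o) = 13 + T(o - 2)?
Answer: -1274010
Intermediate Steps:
T(Q) = 1 - Q (T(Q) = 1 + Q*(-1) = 1 - Q)
d(G, o) = 16 - o (d(G, o) = 13 + (1 - (o - 2)) = 13 + (1 - (-2 + o)) = 13 + (1 + (2 - o)) = 13 + (3 - o) = 16 - o)
(62335 - 1300595) + (-330 - 1012*d(-31, -19)) = (62335 - 1300595) + (-330 - 1012*(16 - 1*(-19))) = -1238260 + (-330 - 1012*(16 + 19)) = -1238260 + (-330 - 1012*35) = -1238260 + (-330 - 35420) = -1238260 - 35750 = -1274010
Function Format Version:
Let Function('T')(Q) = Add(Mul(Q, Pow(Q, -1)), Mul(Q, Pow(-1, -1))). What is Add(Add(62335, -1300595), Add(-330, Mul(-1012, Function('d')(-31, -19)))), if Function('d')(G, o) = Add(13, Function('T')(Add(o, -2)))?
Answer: -1274010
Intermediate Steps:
Function('T')(Q) = Add(1, Mul(-1, Q)) (Function('T')(Q) = Add(1, Mul(Q, -1)) = Add(1, Mul(-1, Q)))
Function('d')(G, o) = Add(16, Mul(-1, o)) (Function('d')(G, o) = Add(13, Add(1, Mul(-1, Add(o, -2)))) = Add(13, Add(1, Mul(-1, Add(-2, o)))) = Add(13, Add(1, Add(2, Mul(-1, o)))) = Add(13, Add(3, Mul(-1, o))) = Add(16, Mul(-1, o)))
Add(Add(62335, -1300595), Add(-330, Mul(-1012, Function('d')(-31, -19)))) = Add(Add(62335, -1300595), Add(-330, Mul(-1012, Add(16, Mul(-1, -19))))) = Add(-1238260, Add(-330, Mul(-1012, Add(16, 19)))) = Add(-1238260, Add(-330, Mul(-1012, 35))) = Add(-1238260, Add(-330, -35420)) = Add(-1238260, -35750) = -1274010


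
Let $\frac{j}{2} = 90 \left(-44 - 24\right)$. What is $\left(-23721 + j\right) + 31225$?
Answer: $-4736$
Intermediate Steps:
$j = -12240$ ($j = 2 \cdot 90 \left(-44 - 24\right) = 2 \cdot 90 \left(-68\right) = 2 \left(-6120\right) = -12240$)
$\left(-23721 + j\right) + 31225 = \left(-23721 - 12240\right) + 31225 = -35961 + 31225 = -4736$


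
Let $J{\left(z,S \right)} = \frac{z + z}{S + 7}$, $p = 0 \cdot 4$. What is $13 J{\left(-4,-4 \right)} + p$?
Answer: $- \frac{104}{3} \approx -34.667$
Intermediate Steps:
$p = 0$
$J{\left(z,S \right)} = \frac{2 z}{7 + S}$
$13 J{\left(-4,-4 \right)} + p = 13 \cdot 2 \left(-4\right) \frac{1}{7 - 4} + 0 = 13 \cdot 2 \left(-4\right) \frac{1}{3} + 0 = 13 \left(- \frac{8}{3}\right) + 0 = - \frac{104}{3} + 0 = - \frac{104}{3}$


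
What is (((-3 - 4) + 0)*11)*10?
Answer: -770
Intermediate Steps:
(((-3 - 4) + 0)*11)*10 = ((-7 + 0)*11)*10 = -7*11*10 = -77*10 = -770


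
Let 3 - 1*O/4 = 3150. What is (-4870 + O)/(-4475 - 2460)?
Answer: 17458/6935 ≈ 2.5174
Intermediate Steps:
O = -12588 (O = 12 - 4*3150 = 12 - 12600 = -12588)
(-4870 + O)/(-4475 - 2460) = (-4870 - 12588)/(-4475 - 2460) = -17458/(-6935) = -17458*(-1/6935) = 17458/6935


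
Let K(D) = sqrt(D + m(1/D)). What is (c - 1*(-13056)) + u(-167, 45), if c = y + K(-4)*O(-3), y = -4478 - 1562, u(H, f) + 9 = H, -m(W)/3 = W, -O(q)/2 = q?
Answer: 6840 + 3*I*sqrt(13) ≈ 6840.0 + 10.817*I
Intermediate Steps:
O(q) = -2*q
m(W) = -3*W
u(H, f) = -9 + H
K(D) = sqrt(D - 3/D)
y = -6040
c = -6040 + 3*I*sqrt(13) (c = -6040 + sqrt(-4 - 3/(-4))*(-2*(-3)) = -6040 + sqrt(-4 - 3*(-1/4))*6 = -6040 + sqrt(-4 + 3/4)*6 = -6040 + sqrt(-13/4)*6 = -6040 + (I*sqrt(13)/2)*6 = -6040 + 3*I*sqrt(13) ≈ -6040.0 + 10.817*I)
(c - 1*(-13056)) + u(-167, 45) = ((-6040 + 3*I*sqrt(13)) - 1*(-13056)) + (-9 - 167) = ((-6040 + 3*I*sqrt(13)) + 13056) - 176 = (7016 + 3*I*sqrt(13)) - 176 = 6840 + 3*I*sqrt(13)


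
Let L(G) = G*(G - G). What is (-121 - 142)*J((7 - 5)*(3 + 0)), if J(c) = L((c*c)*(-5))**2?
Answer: 0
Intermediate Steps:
L(G) = 0 (L(G) = G*0 = 0)
J(c) = 0 (J(c) = 0**2 = 0)
(-121 - 142)*J((7 - 5)*(3 + 0)) = (-121 - 142)*0 = -263*0 = 0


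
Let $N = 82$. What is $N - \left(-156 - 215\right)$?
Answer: $453$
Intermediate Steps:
$N - \left(-156 - 215\right) = 82 - \left(-156 - 215\right) = 82 - -371 = 82 + 371 = 453$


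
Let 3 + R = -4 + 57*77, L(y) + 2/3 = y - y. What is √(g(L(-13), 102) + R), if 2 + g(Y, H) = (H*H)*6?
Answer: 2*√16701 ≈ 258.46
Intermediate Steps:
L(y) = -⅔ (L(y) = -⅔ + (y - y) = -⅔ + 0 = -⅔)
g(Y, H) = -2 + 6*H² (g(Y, H) = -2 + (H*H)*6 = -2 + H²*6 = -2 + 6*H²)
R = 4382 (R = -3 + (-4 + 57*77) = -3 + (-4 + 4389) = -3 + 4385 = 4382)
√(g(L(-13), 102) + R) = √((-2 + 6*102²) + 4382) = √((-2 + 6*10404) + 4382) = √((-2 + 62424) + 4382) = √(62422 + 4382) = √66804 = 2*√16701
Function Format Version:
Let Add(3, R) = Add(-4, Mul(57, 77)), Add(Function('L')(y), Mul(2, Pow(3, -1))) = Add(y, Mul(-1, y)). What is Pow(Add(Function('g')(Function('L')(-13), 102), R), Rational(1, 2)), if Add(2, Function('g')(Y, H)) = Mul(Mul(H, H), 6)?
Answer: Mul(2, Pow(16701, Rational(1, 2))) ≈ 258.46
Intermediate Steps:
Function('L')(y) = Rational(-2, 3) (Function('L')(y) = Add(Rational(-2, 3), Add(y, Mul(-1, y))) = Add(Rational(-2, 3), 0) = Rational(-2, 3))
Function('g')(Y, H) = Add(-2, Mul(6, Pow(H, 2))) (Function('g')(Y, H) = Add(-2, Mul(Mul(H, H), 6)) = Add(-2, Mul(Pow(H, 2), 6)) = Add(-2, Mul(6, Pow(H, 2))))
R = 4382 (R = Add(-3, Add(-4, Mul(57, 77))) = Add(-3, Add(-4, 4389)) = Add(-3, 4385) = 4382)
Pow(Add(Function('g')(Function('L')(-13), 102), R), Rational(1, 2)) = Pow(Add(Add(-2, Mul(6, Pow(102, 2))), 4382), Rational(1, 2)) = Pow(Add(Add(-2, Mul(6, 10404)), 4382), Rational(1, 2)) = Pow(Add(Add(-2, 62424), 4382), Rational(1, 2)) = Pow(Add(62422, 4382), Rational(1, 2)) = Pow(66804, Rational(1, 2)) = Mul(2, Pow(16701, Rational(1, 2)))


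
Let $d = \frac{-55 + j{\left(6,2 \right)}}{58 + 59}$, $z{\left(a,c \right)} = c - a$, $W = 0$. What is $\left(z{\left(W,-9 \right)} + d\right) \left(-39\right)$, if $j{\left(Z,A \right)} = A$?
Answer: $\frac{1106}{3} \approx 368.67$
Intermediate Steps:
$d = - \frac{53}{117}$ ($d = \frac{-55 + 2}{58 + 59} = - \frac{53}{117} \approx -0.45299$)
$\left(z{\left(W,-9 \right)} + d\right) \left(-39\right) = \left(\left(-9 - 0\right) - \frac{53}{117}\right) \left(-39\right) = \left(\left(-9 + 0\right) - \frac{53}{117}\right) \left(-39\right) = \left(-9 - \frac{53}{117}\right) \left(-39\right) = \left(- \frac{1106}{117}\right) \left(-39\right) = \frac{1106}{3}$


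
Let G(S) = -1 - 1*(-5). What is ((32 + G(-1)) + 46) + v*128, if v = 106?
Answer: 13650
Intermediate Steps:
G(S) = 4 (G(S) = -1 + 5 = 4)
((32 + G(-1)) + 46) + v*128 = ((32 + 4) + 46) + 106*128 = (36 + 46) + 13568 = 82 + 13568 = 13650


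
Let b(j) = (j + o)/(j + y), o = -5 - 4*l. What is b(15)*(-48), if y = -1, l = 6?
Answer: 48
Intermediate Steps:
o = -29 (o = -5 - 4*6 = -5 - 24 = -29)
b(j) = (-29 + j)/(-1 + j) (b(j) = (j - 29)/(j - 1) = (-29 + j)/(-1 + j))
b(15)*(-48) = ((-29 + 15)/(-1 + 15))*(-48) = (-14/14)*(-48) = ((1/14)*(-14))*(-48) = -1*(-48) = 48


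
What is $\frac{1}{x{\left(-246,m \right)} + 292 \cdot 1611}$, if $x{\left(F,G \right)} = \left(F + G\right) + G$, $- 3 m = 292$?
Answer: $\frac{3}{1409914} \approx 2.1278 \cdot 10^{-6}$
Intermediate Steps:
$m = - \frac{292}{3}$ ($m = \left(- \frac{1}{3}\right) 292 = - \frac{292}{3} \approx -97.333$)
$x{\left(F,G \right)} = F + 2 G$
$\frac{1}{x{\left(-246,m \right)} + 292 \cdot 1611} = \frac{1}{\left(-246 + 2 \left(- \frac{292}{3}\right)\right) + 292 \cdot 1611} = \frac{1}{\left(-246 - \frac{584}{3}\right) + 470412} = \frac{1}{- \frac{1322}{3} + 470412} = \frac{1}{\frac{1409914}{3}} = \frac{3}{1409914}$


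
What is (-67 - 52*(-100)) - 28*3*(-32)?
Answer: 7821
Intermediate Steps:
(-67 - 52*(-100)) - 28*3*(-32) = (-67 + 5200) - 84*(-32) = 5133 + 2688 = 7821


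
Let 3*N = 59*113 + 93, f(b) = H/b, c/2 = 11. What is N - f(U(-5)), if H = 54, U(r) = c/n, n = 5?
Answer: 73955/33 ≈ 2241.1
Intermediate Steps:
c = 22 (c = 2*11 = 22)
U(r) = 22/5
f(b) = 54/b
N = 6760/3 (N = (59*113 + 93)/3 = (6667 + 93)/3 = (⅓)*6760 = 6760/3 ≈ 2253.3)
N - f(U(-5)) = 6760/3 - 54/22/5 = 6760/3 - 54*5/22 = 6760/3 - 1*135/11 = 6760/3 - 135/11 = 73955/33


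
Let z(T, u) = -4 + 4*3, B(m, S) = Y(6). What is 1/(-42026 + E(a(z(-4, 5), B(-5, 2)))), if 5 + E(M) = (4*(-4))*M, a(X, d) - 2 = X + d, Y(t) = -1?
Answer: -1/42175 ≈ -2.3711e-5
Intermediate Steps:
B(m, S) = -1
z(T, u) = 8 (z(T, u) = -4 + 12 = 8)
a(X, d) = 2 + X + d (a(X, d) = 2 + (X + d) = 2 + X + d)
E(M) = -5 - 16*M (E(M) = -5 + (4*(-4))*M = -5 - 16*M)
1/(-42026 + E(a(z(-4, 5), B(-5, 2)))) = 1/(-42026 + (-5 - 16*(2 + 8 - 1))) = 1/(-42026 + (-5 - 16*9)) = 1/(-42026 + (-5 - 144)) = 1/(-42026 - 149) = 1/(-42175) = -1/42175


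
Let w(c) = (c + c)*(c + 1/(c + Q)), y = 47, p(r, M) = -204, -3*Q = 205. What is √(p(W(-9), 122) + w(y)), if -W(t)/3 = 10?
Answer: √269414/8 ≈ 64.881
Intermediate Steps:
Q = -205/3 (Q = -⅓*205 = -205/3 ≈ -68.333)
W(t) = -30 (W(t) = -3*10 = -30)
w(c) = 2*c*(c + 1/(-205/3 + c)) (w(c) = (c + c)*(c + 1/(c - 205/3)) = (2*c)*(c + 1/(-205/3 + c)) = 2*c*(c + 1/(-205/3 + c)))
√(p(W(-9), 122) + w(y)) = √(-204 + 2*47*(3 - 205*47 + 3*47²)/(-205 + 3*47)) = √(-204 + 2*47*(3 - 9635 + 3*2209)/(-205 + 141)) = √(-204 + 2*47*(3 - 9635 + 6627)/(-64)) = √(-204 + 2*47*(-1/64)*(-3005)) = √(-204 + 141235/32) = √(134707/32) = √269414/8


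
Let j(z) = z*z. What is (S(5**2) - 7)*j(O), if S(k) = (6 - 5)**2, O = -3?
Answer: -54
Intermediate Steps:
j(z) = z**2
S(k) = 1 (S(k) = 1**2 = 1)
(S(5**2) - 7)*j(O) = (1 - 7)*(-3)**2 = -6*9 = -54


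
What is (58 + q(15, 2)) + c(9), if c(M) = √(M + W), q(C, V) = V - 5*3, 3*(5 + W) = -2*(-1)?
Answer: 45 + √42/3 ≈ 47.160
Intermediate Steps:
W = -13/3 (W = -5 + (-2*(-1))/3 = -5 + (⅓)*2 = -5 + ⅔ = -13/3 ≈ -4.3333)
q(C, V) = -15 + V (q(C, V) = V - 15 = -15 + V)
c(M) = √(-13/3 + M) (c(M) = √(M - 13/3) = √(-13/3 + M))
(58 + q(15, 2)) + c(9) = (58 + (-15 + 2)) + √(-39 + 9*9)/3 = (58 - 13) + √(-39 + 81)/3 = 45 + √42/3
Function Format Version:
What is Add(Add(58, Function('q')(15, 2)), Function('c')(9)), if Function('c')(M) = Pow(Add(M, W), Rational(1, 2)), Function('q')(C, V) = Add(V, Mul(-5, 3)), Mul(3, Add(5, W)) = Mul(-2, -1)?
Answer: Add(45, Mul(Rational(1, 3), Pow(42, Rational(1, 2)))) ≈ 47.160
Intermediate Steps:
W = Rational(-13, 3) (W = Add(-5, Mul(Rational(1, 3), Mul(-2, -1))) = Add(-5, Mul(Rational(1, 3), 2)) = Add(-5, Rational(2, 3)) = Rational(-13, 3) ≈ -4.3333)
Function('q')(C, V) = Add(-15, V) (Function('q')(C, V) = Add(V, -15) = Add(-15, V))
Function('c')(M) = Pow(Add(Rational(-13, 3), M), Rational(1, 2)) (Function('c')(M) = Pow(Add(M, Rational(-13, 3)), Rational(1, 2)) = Pow(Add(Rational(-13, 3), M), Rational(1, 2)))
Add(Add(58, Function('q')(15, 2)), Function('c')(9)) = Add(Add(58, Add(-15, 2)), Mul(Rational(1, 3), Pow(Add(-39, Mul(9, 9)), Rational(1, 2)))) = Add(Add(58, -13), Mul(Rational(1, 3), Pow(Add(-39, 81), Rational(1, 2)))) = Add(45, Mul(Rational(1, 3), Pow(42, Rational(1, 2))))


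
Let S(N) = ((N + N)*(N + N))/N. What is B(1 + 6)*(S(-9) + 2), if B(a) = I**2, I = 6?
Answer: -1224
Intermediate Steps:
S(N) = 4*N (S(N) = ((2*N)*(2*N))/N = (4*N**2)/N = 4*N)
B(a) = 36 (B(a) = 6**2 = 36)
B(1 + 6)*(S(-9) + 2) = 36*(4*(-9) + 2) = 36*(-36 + 2) = 36*(-34) = -1224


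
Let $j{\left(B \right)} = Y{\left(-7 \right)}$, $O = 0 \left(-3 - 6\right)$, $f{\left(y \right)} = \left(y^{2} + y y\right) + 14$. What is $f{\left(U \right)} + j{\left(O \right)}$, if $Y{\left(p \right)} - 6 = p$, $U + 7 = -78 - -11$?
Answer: $10965$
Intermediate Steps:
$U = -74$ ($U = -7 - 67 = -74$)
$Y{\left(p \right)} = 6 + p$
$f{\left(y \right)} = 14 + 2 y^{2}$ ($f{\left(y \right)} = \left(y^{2} + y^{2}\right) + 14 = 2 y^{2} + 14 = 14 + 2 y^{2}$)
$O = 0$ ($O = 0 \left(-9\right) = 0$)
$j{\left(B \right)} = -1$ ($j{\left(B \right)} = 6 - 7 = -1$)
$f{\left(U \right)} + j{\left(O \right)} = \left(14 + 2 \left(-74\right)^{2}\right) - 1 = \left(14 + 2 \cdot 5476\right) - 1 = \left(14 + 10952\right) - 1 = 10966 - 1 = 10965$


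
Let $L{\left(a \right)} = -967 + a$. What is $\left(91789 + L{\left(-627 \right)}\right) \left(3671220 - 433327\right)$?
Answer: $292041759135$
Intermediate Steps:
$\left(91789 + L{\left(-627 \right)}\right) \left(3671220 - 433327\right) = \left(91789 - 1594\right) \left(3671220 - 433327\right) = \left(91789 - 1594\right) \left(3671220 + \left(\left(-510392 + 472335\right) - 395270\right)\right) = 90195 \left(3671220 - 433327\right) = 90195 \cdot 3237893 = 292041759135$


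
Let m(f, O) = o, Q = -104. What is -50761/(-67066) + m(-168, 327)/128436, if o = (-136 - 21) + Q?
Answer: 1083672595/1435614796 ≈ 0.75485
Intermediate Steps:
o = -261 (o = (-136 - 21) - 104 = -157 - 104 = -261)
m(f, O) = -261
-50761/(-67066) + m(-168, 327)/128436 = -50761/(-67066) - 261/128436 = -50761*(-1/67066) - 261*1/128436 = 50761/67066 - 87/42812 = 1083672595/1435614796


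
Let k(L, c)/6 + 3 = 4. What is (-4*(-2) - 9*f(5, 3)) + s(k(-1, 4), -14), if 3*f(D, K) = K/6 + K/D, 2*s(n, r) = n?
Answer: 77/10 ≈ 7.7000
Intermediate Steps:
k(L, c) = 6 (k(L, c) = -18 + 6*4 = -18 + 24 = 6)
s(n, r) = n/2
f(D, K) = K/18 + K/(3*D) (f(D, K) = (K/6 + K/D)/3 = K/18 + K/(3*D))
(-4*(-2) - 9*f(5, 3)) + s(k(-1, 4), -14) = (-4*(-2) - 3*(6 + 5)/(2*5)) + (1/2)*6 = (8 - 3*11/(2*5)) + 3 = (8 - 9*11/30) + 3 = (8 - 33/10) + 3 = 47/10 + 3 = 77/10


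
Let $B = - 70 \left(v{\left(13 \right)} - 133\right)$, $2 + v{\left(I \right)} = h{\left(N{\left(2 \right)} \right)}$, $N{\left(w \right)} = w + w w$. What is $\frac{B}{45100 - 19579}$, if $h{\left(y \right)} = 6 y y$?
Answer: $- \frac{1890}{8507} \approx -0.22217$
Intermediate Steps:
$N{\left(w \right)} = w + w^{2}$
$h{\left(y \right)} = 6 y^{2}$
$v{\left(I \right)} = 214$ ($v{\left(I \right)} = -2 + 6 \left(2 \left(1 + 2\right)\right)^{2} = -2 + 6 \left(2 \cdot 3\right)^{2} = -2 + 6 \cdot 6^{2} = -2 + 6 \cdot 36 = -2 + 216 = 214$)
$B = -5670$ ($B = - 70 \left(214 - 133\right) = \left(-70\right) 81 = -5670$)
$\frac{B}{45100 - 19579} = - \frac{5670}{45100 - 19579} = - \frac{5670}{25521} = \left(-5670\right) \frac{1}{25521} = - \frac{1890}{8507}$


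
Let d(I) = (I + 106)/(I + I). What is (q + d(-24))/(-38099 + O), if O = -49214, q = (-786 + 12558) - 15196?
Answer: 82217/2095512 ≈ 0.039235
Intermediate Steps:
d(I) = (106 + I)/(2*I) (d(I) = (106 + I)/((2*I)) = (106 + I)*(1/(2*I)) = (106 + I)/(2*I))
q = -3424 (q = 11772 - 15196 = -3424)
(q + d(-24))/(-38099 + O) = (-3424 + (1/2)*(106 - 24)/(-24))/(-38099 - 49214) = (-3424 + (1/2)*(-1/24)*82)/(-87313) = (-3424 - 41/24)*(-1/87313) = -82217/24*(-1/87313) = 82217/2095512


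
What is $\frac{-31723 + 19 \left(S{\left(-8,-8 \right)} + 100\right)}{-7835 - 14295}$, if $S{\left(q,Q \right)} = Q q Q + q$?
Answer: $\frac{39703}{22130} \approx 1.7941$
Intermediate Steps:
$S{\left(q,Q \right)} = q + q Q^{2}$ ($S{\left(q,Q \right)} = q Q^{2} + q = q + q Q^{2}$)
$\frac{-31723 + 19 \left(S{\left(-8,-8 \right)} + 100\right)}{-7835 - 14295} = \frac{-31723 + 19 \left(- 8 \left(1 + \left(-8\right)^{2}\right) + 100\right)}{-7835 - 14295} = \frac{-31723 + 19 \left(- 8 \left(1 + 64\right) + 100\right)}{-22130} = \left(-31723 + 19 \left(\left(-8\right) 65 + 100\right)\right) \left(- \frac{1}{22130}\right) = \left(-31723 + 19 \left(-520 + 100\right)\right) \left(- \frac{1}{22130}\right) = \left(-31723 + 19 \left(-420\right)\right) \left(- \frac{1}{22130}\right) = \left(-31723 - 7980\right) \left(- \frac{1}{22130}\right) = \left(-39703\right) \left(- \frac{1}{22130}\right) = \frac{39703}{22130}$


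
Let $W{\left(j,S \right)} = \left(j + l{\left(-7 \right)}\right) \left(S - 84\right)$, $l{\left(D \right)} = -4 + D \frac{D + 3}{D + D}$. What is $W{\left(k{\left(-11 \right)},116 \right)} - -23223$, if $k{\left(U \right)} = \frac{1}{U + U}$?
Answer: $\frac{253325}{11} \approx 23030.0$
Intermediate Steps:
$l{\left(D \right)} = - \frac{5}{2} + \frac{D}{2}$ ($l{\left(D \right)} = -4 + D \frac{3 + D}{2 D} = -4 + \left(\frac{3}{2} + \frac{D}{2}\right) = - \frac{5}{2} + \frac{D}{2}$)
$k{\left(U \right)} = \frac{1}{2 U}$
$W{\left(j,S \right)} = \left(-84 + S\right) \left(-6 + j\right)$ ($W{\left(j,S \right)} = \left(j + \left(- \frac{5}{2} + \frac{1}{2} \left(-7\right)\right)\right) \left(S - 84\right) = \left(j - 6\right) \left(-84 + S\right) = \left(-6 + j\right) \left(-84 + S\right) = \left(-84 + S\right) \left(-6 + j\right)$)
$W{\left(k{\left(-11 \right)},116 \right)} - -23223 = \left(504 - 84 \frac{1}{2 \left(-11\right)} - 696 + 116 \frac{1}{2 \left(-11\right)}\right) - -23223 = \left(504 - 84 \cdot \frac{1}{2} \left(- \frac{1}{11}\right) - 696 + 116 \cdot \frac{1}{2} \left(- \frac{1}{11}\right)\right) + 23223 = \left(504 - - \frac{42}{11} - 696 + 116 \left(- \frac{1}{22}\right)\right) + 23223 = \left(504 + \frac{42}{11} - 696 - \frac{58}{11}\right) + 23223 = - \frac{2128}{11} + 23223 = \frac{253325}{11}$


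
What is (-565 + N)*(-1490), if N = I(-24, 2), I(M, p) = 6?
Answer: 832910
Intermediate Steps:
N = 6
(-565 + N)*(-1490) = (-565 + 6)*(-1490) = -559*(-1490) = 832910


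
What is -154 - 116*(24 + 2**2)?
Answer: -3402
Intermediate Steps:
-154 - 116*(24 + 2**2) = -154 - 116*(24 + 4) = -154 - 116*28 = -154 - 3248 = -3402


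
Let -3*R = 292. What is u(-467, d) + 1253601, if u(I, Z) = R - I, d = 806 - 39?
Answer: 3761912/3 ≈ 1.2540e+6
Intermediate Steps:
R = -292/3 (R = -⅓*292 = -292/3 ≈ -97.333)
d = 767
u(I, Z) = -292/3 - I
u(-467, d) + 1253601 = (-292/3 - 1*(-467)) + 1253601 = (-292/3 + 467) + 1253601 = 1109/3 + 1253601 = 3761912/3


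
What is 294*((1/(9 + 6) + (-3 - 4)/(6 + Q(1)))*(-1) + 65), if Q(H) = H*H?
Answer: 96922/5 ≈ 19384.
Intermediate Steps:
Q(H) = H²
294*((1/(9 + 6) + (-3 - 4)/(6 + Q(1)))*(-1) + 65) = 294*((1/(9 + 6) + (-3 - 4)/(6 + 1²))*(-1) + 65) = 294*((1/15 - 7/(6 + 1))*(-1) + 65) = 294*((1/15 - 7/7)*(-1) + 65) = 294*((1/15 - 7*⅐)*(-1) + 65) = 294*((1/15 - 1)*(-1) + 65) = 294*(-14/15*(-1) + 65) = 294*(14/15 + 65) = 294*(989/15) = 96922/5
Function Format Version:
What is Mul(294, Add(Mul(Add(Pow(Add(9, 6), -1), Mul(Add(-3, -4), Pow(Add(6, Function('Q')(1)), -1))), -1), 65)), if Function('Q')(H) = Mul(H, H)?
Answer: Rational(96922, 5) ≈ 19384.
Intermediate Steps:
Function('Q')(H) = Pow(H, 2)
Mul(294, Add(Mul(Add(Pow(Add(9, 6), -1), Mul(Add(-3, -4), Pow(Add(6, Function('Q')(1)), -1))), -1), 65)) = Mul(294, Add(Mul(Add(Pow(Add(9, 6), -1), Mul(Add(-3, -4), Pow(Add(6, Pow(1, 2)), -1))), -1), 65)) = Mul(294, Add(Mul(Add(Pow(15, -1), Mul(-7, Pow(Add(6, 1), -1))), -1), 65)) = Mul(294, Add(Mul(Add(Rational(1, 15), Mul(-7, Pow(7, -1))), -1), 65)) = Mul(294, Add(Mul(Add(Rational(1, 15), Mul(-7, Rational(1, 7))), -1), 65)) = Mul(294, Add(Mul(Add(Rational(1, 15), -1), -1), 65)) = Mul(294, Add(Mul(Rational(-14, 15), -1), 65)) = Mul(294, Add(Rational(14, 15), 65)) = Mul(294, Rational(989, 15)) = Rational(96922, 5)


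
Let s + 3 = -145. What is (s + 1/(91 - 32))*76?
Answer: -663556/59 ≈ -11247.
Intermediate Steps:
s = -148 (s = -3 - 145 = -148)
(s + 1/(91 - 32))*76 = (-148 + 1/(91 - 32))*76 = (-148 + 1/59)*76 = -8731/59*76 = -663556/59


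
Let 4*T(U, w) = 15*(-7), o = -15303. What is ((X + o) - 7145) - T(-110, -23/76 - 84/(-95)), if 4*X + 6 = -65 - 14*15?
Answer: -22492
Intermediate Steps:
T(U, w) = -105/4 (T(U, w) = (15*(-7))/4 = (¼)*(-105) = -105/4)
X = -281/4 (X = -3/2 + (-65 - 14*15)/4 = -3/2 + (-65 - 210)/4 = -3/2 + (¼)*(-275) = -3/2 - 275/4 = -281/4 ≈ -70.250)
((X + o) - 7145) - T(-110, -23/76 - 84/(-95)) = ((-281/4 - 15303) - 7145) - 1*(-105/4) = (-61493/4 - 7145) + 105/4 = -90073/4 + 105/4 = -22492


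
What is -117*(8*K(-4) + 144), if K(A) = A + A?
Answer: -9360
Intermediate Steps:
K(A) = 2*A
-117*(8*K(-4) + 144) = -117*(8*(2*(-4)) + 144) = -117*(8*(-8) + 144) = -117*(-64 + 144) = -117*80 = -9360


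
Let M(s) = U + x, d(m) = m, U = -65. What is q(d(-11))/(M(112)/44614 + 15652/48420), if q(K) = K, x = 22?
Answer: -540052470/15823097 ≈ -34.131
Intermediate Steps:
M(s) = -43 (M(s) = -65 + 22 = -43)
q(d(-11))/(M(112)/44614 + 15652/48420) = -11/(-43/44614 + 15652/48420) = -11/(-43*1/44614 + 15652*(1/48420)) = -11/(-43/44614 + 3913/12105) = -11/174054067/540052470 = -11*540052470/174054067 = -540052470/15823097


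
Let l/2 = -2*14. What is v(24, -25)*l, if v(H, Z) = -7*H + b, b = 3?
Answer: 9240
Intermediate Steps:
v(H, Z) = 3 - 7*H (v(H, Z) = -7*H + 3 = 3 - 7*H)
l = -56 (l = 2*(-2*14) = 2*(-28) = -56)
v(24, -25)*l = (3 - 7*24)*(-56) = (3 - 168)*(-56) = -165*(-56) = 9240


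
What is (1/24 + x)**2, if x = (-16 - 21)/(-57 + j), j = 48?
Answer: 89401/5184 ≈ 17.246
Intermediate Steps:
x = 37/9 (x = (-16 - 21)/(-57 + 48) = -37/(-9) = -37*(-1/9) = 37/9 ≈ 4.1111)
(1/24 + x)**2 = (1/24 + 37/9)**2 = (299/72)**2 = 89401/5184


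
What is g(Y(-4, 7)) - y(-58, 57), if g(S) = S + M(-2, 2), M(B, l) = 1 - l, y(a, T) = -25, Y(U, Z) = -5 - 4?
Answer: 15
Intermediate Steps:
Y(U, Z) = -9
g(S) = -1 + S (g(S) = S + (1 - 1*2) = S + (1 - 2) = S - 1 = -1 + S)
g(Y(-4, 7)) - y(-58, 57) = (-1 - 9) - 1*(-25) = -10 + 25 = 15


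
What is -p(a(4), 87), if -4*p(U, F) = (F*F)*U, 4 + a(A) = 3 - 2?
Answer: -22707/4 ≈ -5676.8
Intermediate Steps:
a(A) = -3 (a(A) = -4 + (3 - 2) = -4 + 1 = -3)
p(U, F) = -U*F**2/4 (p(U, F) = -F*F*U/4 = -F**2*U/4 = -U*F**2/4)
-p(a(4), 87) = -(-1)*(-3)*87**2/4 = -(-1)*(-3)*7569/4 = -1*22707/4 = -22707/4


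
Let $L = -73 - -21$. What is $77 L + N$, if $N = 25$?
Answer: $-3979$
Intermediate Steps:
$L = -52$ ($L = -73 + 21 = -52$)
$77 L + N = 77 \left(-52\right) + 25 = -4004 + 25 = -3979$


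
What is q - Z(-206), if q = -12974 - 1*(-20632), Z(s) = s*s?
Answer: -34778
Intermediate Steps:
Z(s) = s²
q = 7658 (q = -12974 + 20632 = 7658)
q - Z(-206) = 7658 - 1*(-206)² = 7658 - 1*42436 = 7658 - 42436 = -34778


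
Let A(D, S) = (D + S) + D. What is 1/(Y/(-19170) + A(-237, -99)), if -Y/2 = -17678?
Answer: -9585/5509883 ≈ -0.0017396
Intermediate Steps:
Y = 35356 (Y = -2*(-17678) = 35356)
A(D, S) = S + 2*D
1/(Y/(-19170) + A(-237, -99)) = 1/(35356/(-19170) + (-99 + 2*(-237))) = 1/(35356*(-1/19170) + (-99 - 474)) = 1/(-17678/9585 - 573) = 1/(-5509883/9585) = -9585/5509883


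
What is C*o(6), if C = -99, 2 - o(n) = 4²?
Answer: 1386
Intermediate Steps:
o(n) = -14 (o(n) = 2 - 1*4² = 2 - 1*16 = 2 - 16 = -14)
C*o(6) = -99*(-14) = 1386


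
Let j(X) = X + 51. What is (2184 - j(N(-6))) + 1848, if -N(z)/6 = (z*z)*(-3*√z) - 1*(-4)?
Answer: 4005 - 648*I*√6 ≈ 4005.0 - 1587.3*I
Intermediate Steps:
N(z) = -24 + 18*z^(5/2) (N(z) = -6*((z*z)*(-3*√z) - 1*(-4)) = -6*(z²*(-3*√z) + 4) = -6*(-3*z^(5/2) + 4) = -6*(4 - 3*z^(5/2)) = -24 + 18*z^(5/2))
j(X) = 51 + X
(2184 - j(N(-6))) + 1848 = (2184 - (51 + (-24 + 18*(-6)^(5/2)))) + 1848 = (2184 - (51 + (-24 + 18*(36*I*√6)))) + 1848 = (2184 - (51 + (-24 + 648*I*√6))) + 1848 = (2184 - (27 + 648*I*√6)) + 1848 = (2184 + (-27 - 648*I*√6)) + 1848 = (2157 - 648*I*√6) + 1848 = 4005 - 648*I*√6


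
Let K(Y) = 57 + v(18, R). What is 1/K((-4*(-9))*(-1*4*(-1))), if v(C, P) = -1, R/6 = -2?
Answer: 1/56 ≈ 0.017857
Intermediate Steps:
R = -12 (R = 6*(-2) = -12)
K(Y) = 56 (K(Y) = 57 - 1 = 56)
1/K((-4*(-9))*(-1*4*(-1))) = 1/56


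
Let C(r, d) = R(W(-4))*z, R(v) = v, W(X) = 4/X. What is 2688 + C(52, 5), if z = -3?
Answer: 2691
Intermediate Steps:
C(r, d) = 3 (C(r, d) = (4/(-4))*(-3) = (4*(-¼))*(-3) = -1*(-3) = 3)
2688 + C(52, 5) = 2688 + 3 = 2691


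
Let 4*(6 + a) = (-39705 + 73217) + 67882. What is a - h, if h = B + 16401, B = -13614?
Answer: 45111/2 ≈ 22556.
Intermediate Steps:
h = 2787 (h = -13614 + 16401 = 2787)
a = 50685/2 (a = -6 + ((-39705 + 73217) + 67882)/4 = -6 + (33512 + 67882)/4 = -6 + (1/4)*101394 = -6 + 50697/2 = 50685/2 ≈ 25343.)
a - h = 50685/2 - 1*2787 = 50685/2 - 2787 = 45111/2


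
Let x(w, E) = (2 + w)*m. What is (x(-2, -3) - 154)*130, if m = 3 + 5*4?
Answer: -20020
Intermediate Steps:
m = 23 (m = 3 + 20 = 23)
x(w, E) = 46 + 23*w (x(w, E) = (2 + w)*23 = 46 + 23*w)
(x(-2, -3) - 154)*130 = ((46 + 23*(-2)) - 154)*130 = ((46 - 46) - 154)*130 = (0 - 154)*130 = -154*130 = -20020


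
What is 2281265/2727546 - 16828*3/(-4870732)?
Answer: 2812281967061/3321286395918 ≈ 0.84674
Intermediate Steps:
2281265/2727546 - 16828*3/(-4870732) = 2281265*(1/2727546) - 50484*(-1/4870732) = 2281265/2727546 + 12621/1217683 = 2812281967061/3321286395918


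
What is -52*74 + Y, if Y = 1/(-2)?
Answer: -7697/2 ≈ -3848.5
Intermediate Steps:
Y = -½ ≈ -0.50000
-52*74 + Y = -52*74 - ½ = -3848 - ½ = -7697/2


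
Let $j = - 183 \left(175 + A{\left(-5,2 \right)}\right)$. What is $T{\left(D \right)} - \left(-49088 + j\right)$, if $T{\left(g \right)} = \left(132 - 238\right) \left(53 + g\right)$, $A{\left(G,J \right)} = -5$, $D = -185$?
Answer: $94190$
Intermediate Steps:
$j = -31110$ ($j = - 183 \left(175 - 5\right) = \left(-183\right) 170 = -31110$)
$T{\left(g \right)} = -5618 - 106 g$ ($T{\left(g \right)} = - 106 \left(53 + g\right) = -5618 - 106 g$)
$T{\left(D \right)} - \left(-49088 + j\right) = \left(-5618 - -19610\right) + \left(49088 - -31110\right) = \left(-5618 + 19610\right) + \left(49088 + 31110\right) = 13992 + 80198 = 94190$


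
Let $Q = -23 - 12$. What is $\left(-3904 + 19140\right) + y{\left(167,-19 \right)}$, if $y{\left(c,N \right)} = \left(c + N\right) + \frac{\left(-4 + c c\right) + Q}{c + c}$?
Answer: $\frac{2583053}{167} \approx 15467.0$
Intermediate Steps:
$Q = -35$ ($Q = -23 - 12 = -35$)
$y{\left(c,N \right)} = N + c + \frac{-39 + c^{2}}{2 c}$ ($y{\left(c,N \right)} = \left(c + N\right) + \frac{\left(-4 + c c\right) - 35}{c + c} = \left(N + c\right) + \frac{\left(-4 + c^{2}\right) - 35}{2 c} = \left(N + c\right) + \left(-39 + c^{2}\right) \frac{1}{2 c} = \left(N + c\right) + \frac{-39 + c^{2}}{2 c} = N + c + \frac{-39 + c^{2}}{2 c}$)
$\left(-3904 + 19140\right) + y{\left(167,-19 \right)} = \left(-3904 + 19140\right) - \left(- \frac{463}{2} + \frac{39}{334}\right) = 15236 - - \frac{38641}{167} = 15236 + \frac{38641}{167} = \frac{2583053}{167}$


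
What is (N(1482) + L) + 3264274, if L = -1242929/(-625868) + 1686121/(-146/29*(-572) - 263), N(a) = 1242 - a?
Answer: 155052706241118097/47493993180 ≈ 3.2647e+6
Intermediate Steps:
L = 30697705829977/47493993180 (L = -1242929*(-1/625868) + 1686121/(-146*1/29*(-572) - 263) = 1242929/625868 + 1686121/(-146/29*(-572) - 263) = 1242929/625868 + 1686121/(83512/29 - 263) = 1242929/625868 + 1686121/(75885/29) = 1242929/625868 + 1686121*(29/75885) = 1242929/625868 + 48897509/75885 = 30697705829977/47493993180 ≈ 646.35)
(N(1482) + L) + 3264274 = ((1242 - 1*1482) + 30697705829977/47493993180) + 3264274 = ((1242 - 1482) + 30697705829977/47493993180) + 3264274 = (-240 + 30697705829977/47493993180) + 3264274 = 19299147466777/47493993180 + 3264274 = 155052706241118097/47493993180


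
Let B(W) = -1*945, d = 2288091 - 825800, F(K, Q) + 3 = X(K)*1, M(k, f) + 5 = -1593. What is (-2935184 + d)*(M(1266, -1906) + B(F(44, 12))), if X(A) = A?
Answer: 3745566899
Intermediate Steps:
M(k, f) = -1598 (M(k, f) = -5 - 1593 = -1598)
F(K, Q) = -3 + K (F(K, Q) = -3 + K*1 = -3 + K)
d = 1462291
B(W) = -945
(-2935184 + d)*(M(1266, -1906) + B(F(44, 12))) = (-2935184 + 1462291)*(-1598 - 945) = -1472893*(-2543) = 3745566899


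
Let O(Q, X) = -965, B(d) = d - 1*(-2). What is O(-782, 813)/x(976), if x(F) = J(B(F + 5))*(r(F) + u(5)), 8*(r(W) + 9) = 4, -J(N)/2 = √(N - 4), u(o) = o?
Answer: -965*√979/6853 ≈ -4.4059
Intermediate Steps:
B(d) = 2 + d (B(d) = d + 2 = 2 + d)
J(N) = -2*√(-4 + N) (J(N) = -2*√(N - 4) = -2*√(-4 + N))
r(W) = -17/2 (r(W) = -9 + (⅛)*4 = -9 + ½ = -17/2)
x(F) = 7*√(3 + F) (x(F) = (-2*√(-4 + (2 + (F + 5))))*(-17/2 + 5) = -2*√(-4 + (2 + (5 + F)))*(-7/2) = -2*√(-4 + (7 + F))*(-7/2) = -2*√(3 + F)*(-7/2) = 7*√(3 + F))
O(-782, 813)/x(976) = -965*1/(7*√(3 + 976)) = -965*√979/6853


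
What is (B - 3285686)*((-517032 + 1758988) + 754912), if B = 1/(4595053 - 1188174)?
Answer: -22352809864712333924/3406879 ≈ -6.5611e+12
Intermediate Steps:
B = 1/3406879 ≈ 2.9352e-7
(B - 3285686)*((-517032 + 1758988) + 754912) = (1/3406879 - 3285686)*((-517032 + 1758988) + 754912) = -11193934633993*(1241956 + 754912)/3406879 = -11193934633993/3406879*1996868 = -22352809864712333924/3406879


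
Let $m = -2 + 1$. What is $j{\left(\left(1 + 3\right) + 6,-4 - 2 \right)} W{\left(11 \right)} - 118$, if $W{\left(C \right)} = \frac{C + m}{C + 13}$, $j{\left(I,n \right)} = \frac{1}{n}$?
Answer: $- \frac{8501}{72} \approx -118.07$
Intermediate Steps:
$m = -1$
$W{\left(C \right)} = \frac{-1 + C}{13 + C}$ ($W{\left(C \right)} = \frac{C - 1}{C + 13} = \frac{-1 + C}{13 + C}$)
$j{\left(\left(1 + 3\right) + 6,-4 - 2 \right)} W{\left(11 \right)} - 118 = \frac{\frac{1}{13 + 11} \left(-1 + 11\right)}{-4 - 2} - 118 = \frac{\frac{1}{24} \cdot 10}{-6} - 118 = - \frac{\frac{1}{24} \cdot 10}{6} - 118 = \left(- \frac{1}{6}\right) \frac{5}{12} - 118 = - \frac{5}{72} - 118 = - \frac{8501}{72}$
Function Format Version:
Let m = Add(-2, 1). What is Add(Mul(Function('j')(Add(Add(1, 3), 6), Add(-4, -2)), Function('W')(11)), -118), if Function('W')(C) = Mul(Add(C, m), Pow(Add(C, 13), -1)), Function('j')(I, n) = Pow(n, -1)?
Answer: Rational(-8501, 72) ≈ -118.07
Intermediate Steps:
m = -1
Function('W')(C) = Mul(Pow(Add(13, C), -1), Add(-1, C)) (Function('W')(C) = Mul(Add(C, -1), Pow(Add(C, 13), -1)) = Mul(Add(-1, C), Pow(Add(13, C), -1)) = Mul(Pow(Add(13, C), -1), Add(-1, C)))
Add(Mul(Function('j')(Add(Add(1, 3), 6), Add(-4, -2)), Function('W')(11)), -118) = Add(Mul(Pow(Add(-4, -2), -1), Mul(Pow(Add(13, 11), -1), Add(-1, 11))), -118) = Add(Mul(Pow(-6, -1), Mul(Pow(24, -1), 10)), -118) = Add(Mul(Rational(-1, 6), Mul(Rational(1, 24), 10)), -118) = Add(Mul(Rational(-1, 6), Rational(5, 12)), -118) = Add(Rational(-5, 72), -118) = Rational(-8501, 72)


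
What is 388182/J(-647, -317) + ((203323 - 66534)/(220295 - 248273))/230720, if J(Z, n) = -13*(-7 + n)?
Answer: 69604080645607/755244846720 ≈ 92.161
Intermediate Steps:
J(Z, n) = 91 - 13*n
388182/J(-647, -317) + ((203323 - 66534)/(220295 - 248273))/230720 = 388182/(91 - 13*(-317)) + ((203323 - 66534)/(220295 - 248273))/230720 = 388182/(91 + 4121) + (136789/(-27978))*(1/230720) = 388182/4212 + (136789*(-1/27978))*(1/230720) = 388182*(1/4212) - 136789/27978*1/230720 = 64697/702 - 136789/6455084160 = 69604080645607/755244846720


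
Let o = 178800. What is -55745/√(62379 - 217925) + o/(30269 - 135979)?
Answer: -17880/10571 + 55745*I*√155546/155546 ≈ -1.6914 + 141.34*I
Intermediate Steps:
-55745/√(62379 - 217925) + o/(30269 - 135979) = -55745/√(62379 - 217925) + 178800/(30269 - 135979) = -55745*(-I*√155546/155546) + 178800/(-105710) = -55745*(-I*√155546/155546) + 178800*(-1/105710) = -(-55745)*I*√155546/155546 - 17880/10571 = 55745*I*√155546/155546 - 17880/10571 = -17880/10571 + 55745*I*√155546/155546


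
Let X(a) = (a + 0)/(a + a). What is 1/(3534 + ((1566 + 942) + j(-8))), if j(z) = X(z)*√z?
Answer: 3021/18252883 - I*√2/36505766 ≈ 0.00016551 - 3.8739e-8*I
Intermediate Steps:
X(a) = ½ (X(a) = a/((2*a)) = a*(1/(2*a)) = ½)
j(z) = √z/2
1/(3534 + ((1566 + 942) + j(-8))) = 1/(3534 + ((1566 + 942) + √(-8)/2)) = 1/(3534 + (2508 + (2*I*√2)/2)) = 1/(3534 + (2508 + I*√2)) = 1/(6042 + I*√2)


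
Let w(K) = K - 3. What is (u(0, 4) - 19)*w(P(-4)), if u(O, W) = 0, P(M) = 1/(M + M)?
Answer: 475/8 ≈ 59.375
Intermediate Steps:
P(M) = 1/(2*M)
w(K) = -3 + K
(u(0, 4) - 19)*w(P(-4)) = (0 - 19)*(-3 + (½)/(-4)) = -19*(-3 + (½)*(-¼)) = -19*(-3 - ⅛) = -19*(-25/8) = 475/8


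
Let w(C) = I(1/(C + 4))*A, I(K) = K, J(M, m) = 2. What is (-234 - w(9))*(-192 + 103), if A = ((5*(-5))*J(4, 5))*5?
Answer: 248488/13 ≈ 19114.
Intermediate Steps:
A = -250 (A = ((5*(-5))*2)*5 = -25*2*5 = -50*5 = -250)
w(C) = -250/(4 + C) (w(C) = -250/(C + 4) = -250/(4 + C))
(-234 - w(9))*(-192 + 103) = (-234 - (-250)/(4 + 9))*(-192 + 103) = (-234 - (-250)/13)*(-89) = (-234 - 1*(-250/13))*(-89) = (-234 + 250/13)*(-89) = -2792/13*(-89) = 248488/13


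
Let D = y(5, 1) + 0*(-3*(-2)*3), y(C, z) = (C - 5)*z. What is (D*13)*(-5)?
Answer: 0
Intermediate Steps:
y(C, z) = z*(-5 + C) (y(C, z) = (-5 + C)*z = z*(-5 + C))
D = 0 (D = 1*(-5 + 5) + 0*(-3*(-2)*3) = 1*0 + 0*(6*3) = 0 + 0*18 = 0 + 0 = 0)
(D*13)*(-5) = (0*13)*(-5) = 0*(-5) = 0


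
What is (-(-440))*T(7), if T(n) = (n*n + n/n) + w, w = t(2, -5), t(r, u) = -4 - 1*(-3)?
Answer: 21560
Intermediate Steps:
t(r, u) = -1 (t(r, u) = -4 + 3 = -1)
w = -1
T(n) = n² (T(n) = (n*n + n/n) - 1 = (n² + 1) - 1 = (1 + n²) - 1 = n²)
(-(-440))*T(7) = -(-440)*7² = -44*(-10)*49 = 440*49 = 21560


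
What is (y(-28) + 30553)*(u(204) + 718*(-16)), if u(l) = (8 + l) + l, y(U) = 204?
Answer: -340541504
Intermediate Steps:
u(l) = 8 + 2*l
(y(-28) + 30553)*(u(204) + 718*(-16)) = (204 + 30553)*((8 + 2*204) + 718*(-16)) = 30757*((8 + 408) - 11488) = 30757*(416 - 11488) = 30757*(-11072) = -340541504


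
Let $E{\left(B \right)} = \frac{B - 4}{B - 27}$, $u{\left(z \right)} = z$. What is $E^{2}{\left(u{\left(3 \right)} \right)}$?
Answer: $\frac{1}{576} \approx 0.0017361$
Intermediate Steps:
$E{\left(B \right)} = \frac{-4 + B}{-27 + B}$
$E^{2}{\left(u{\left(3 \right)} \right)} = \left(\frac{-4 + 3}{-27 + 3}\right)^{2} = \left(\frac{1}{-24} \left(-1\right)\right)^{2} = \left(\left(- \frac{1}{24}\right) \left(-1\right)\right)^{2} = \left(\frac{1}{24}\right)^{2} = \frac{1}{576}$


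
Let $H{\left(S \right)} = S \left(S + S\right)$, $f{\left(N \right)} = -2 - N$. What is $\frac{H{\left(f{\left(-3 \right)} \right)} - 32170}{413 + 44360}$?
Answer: $- \frac{32168}{44773} \approx -0.71847$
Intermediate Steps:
$H{\left(S \right)} = 2 S^{2}$ ($H{\left(S \right)} = S 2 S = 2 S^{2}$)
$\frac{H{\left(f{\left(-3 \right)} \right)} - 32170}{413 + 44360} = \frac{2 \left(-2 - -3\right)^{2} - 32170}{413 + 44360} = \frac{2 \left(-2 + 3\right)^{2} - 32170}{44773} = \left(2 \cdot 1^{2} - 32170\right) \frac{1}{44773} = \left(2 \cdot 1 - 32170\right) \frac{1}{44773} = \left(2 - 32170\right) \frac{1}{44773} = \left(-32168\right) \frac{1}{44773} = - \frac{32168}{44773}$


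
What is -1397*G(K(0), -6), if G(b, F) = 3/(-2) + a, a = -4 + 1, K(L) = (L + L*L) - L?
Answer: 12573/2 ≈ 6286.5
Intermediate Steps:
K(L) = L² (K(L) = (L + L²) - L = L²)
a = -3
G(b, F) = -9/2 (G(b, F) = 3/(-2) - 3 = 3*(-½) - 3 = -3/2 - 3 = -9/2)
-1397*G(K(0), -6) = -1397*(-9/2) = 12573/2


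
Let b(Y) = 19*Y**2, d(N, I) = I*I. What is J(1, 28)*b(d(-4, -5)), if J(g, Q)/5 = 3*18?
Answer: 3206250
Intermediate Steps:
J(g, Q) = 270 (J(g, Q) = 5*(3*18) = 5*54 = 270)
d(N, I) = I**2
J(1, 28)*b(d(-4, -5)) = 270*(19*((-5)**2)**2) = 270*(19*25**2) = 270*(19*625) = 270*11875 = 3206250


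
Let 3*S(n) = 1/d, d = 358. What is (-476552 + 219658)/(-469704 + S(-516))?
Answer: 275904156/504462095 ≈ 0.54693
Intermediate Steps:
S(n) = 1/1074 (S(n) = (⅓)/358 = (⅓)*(1/358) = 1/1074)
(-476552 + 219658)/(-469704 + S(-516)) = (-476552 + 219658)/(-469704 + 1/1074) = -256894/(-504462095/1074) = -256894*(-1074/504462095) = 275904156/504462095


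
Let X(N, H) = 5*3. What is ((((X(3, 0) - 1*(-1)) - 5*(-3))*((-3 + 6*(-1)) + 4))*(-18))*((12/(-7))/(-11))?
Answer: 33480/77 ≈ 434.81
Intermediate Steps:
X(N, H) = 15
((((X(3, 0) - 1*(-1)) - 5*(-3))*((-3 + 6*(-1)) + 4))*(-18))*((12/(-7))/(-11)) = ((((15 - 1*(-1)) - 5*(-3))*((-3 + 6*(-1)) + 4))*(-18))*((12/(-7))/(-11)) = ((((15 + 1) + 15)*((-3 - 6) + 4))*(-18))*((12*(-1/7))*(-1/11)) = (((16 + 15)*(-9 + 4))*(-18))*(-12/7*(-1/11)) = ((31*(-5))*(-18))*(12/77) = -155*(-18)*(12/77) = 2790*(12/77) = 33480/77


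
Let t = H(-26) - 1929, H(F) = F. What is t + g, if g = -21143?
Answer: -23098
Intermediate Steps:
t = -1955 (t = -26 - 1929 = -1955)
t + g = -1955 - 21143 = -23098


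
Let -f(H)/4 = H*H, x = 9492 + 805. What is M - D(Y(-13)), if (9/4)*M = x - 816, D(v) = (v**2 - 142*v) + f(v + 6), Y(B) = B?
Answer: 21553/9 ≈ 2394.8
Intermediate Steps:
x = 10297
f(H) = -4*H**2 (f(H) = -4*H*H = -4*H**2)
D(v) = v**2 - 142*v - 4*(6 + v)**2 (D(v) = (v**2 - 142*v) - 4*(v + 6)**2 = (v**2 - 142*v) - 4*(6 + v)**2 = v**2 - 142*v - 4*(6 + v)**2)
M = 37924/9 (M = 4*(10297 - 816)/9 = (4/9)*9481 = 37924/9 ≈ 4213.8)
M - D(Y(-13)) = 37924/9 - (-144 - 190*(-13) - 3*(-13)**2) = 37924/9 - (-144 + 2470 - 3*169) = 37924/9 - (-144 + 2470 - 507) = 37924/9 - 1*1819 = 37924/9 - 1819 = 21553/9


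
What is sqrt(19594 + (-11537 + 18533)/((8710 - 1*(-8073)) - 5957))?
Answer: 2*sqrt(143533570915)/5413 ≈ 139.98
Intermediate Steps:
sqrt(19594 + (-11537 + 18533)/((8710 - 1*(-8073)) - 5957)) = sqrt(19594 + 6996/((8710 + 8073) - 5957)) = sqrt(19594 + 6996/(16783 - 5957)) = sqrt(19594 + 6996/10826) = sqrt(19594 + 6996*(1/10826)) = sqrt(19594 + 3498/5413) = sqrt(106065820/5413) = 2*sqrt(143533570915)/5413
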